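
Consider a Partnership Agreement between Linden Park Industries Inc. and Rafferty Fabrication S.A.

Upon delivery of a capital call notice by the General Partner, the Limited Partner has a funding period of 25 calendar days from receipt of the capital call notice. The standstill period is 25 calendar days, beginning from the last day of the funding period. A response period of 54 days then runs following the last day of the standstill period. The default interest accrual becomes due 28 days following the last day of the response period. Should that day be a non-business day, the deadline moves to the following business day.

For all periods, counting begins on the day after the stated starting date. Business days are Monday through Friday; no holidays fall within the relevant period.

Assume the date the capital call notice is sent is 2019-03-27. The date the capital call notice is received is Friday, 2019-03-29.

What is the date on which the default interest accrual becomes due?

2019-08-08

Adding 25 calendar days to 2019-03-29 gives 2019-04-23, which is the last day of the funding period.
The last day of the standstill period: 25 calendar days after 2019-04-23 is 2019-05-18.
The last day of the response period: 2019-05-18 + 54 days = 2019-07-11.
The date on which the default interest accrual becomes due: 28 calendar days after 2019-07-11 is 2019-08-08. 2019-08-08 is a Thursday, so no roll-forward applies.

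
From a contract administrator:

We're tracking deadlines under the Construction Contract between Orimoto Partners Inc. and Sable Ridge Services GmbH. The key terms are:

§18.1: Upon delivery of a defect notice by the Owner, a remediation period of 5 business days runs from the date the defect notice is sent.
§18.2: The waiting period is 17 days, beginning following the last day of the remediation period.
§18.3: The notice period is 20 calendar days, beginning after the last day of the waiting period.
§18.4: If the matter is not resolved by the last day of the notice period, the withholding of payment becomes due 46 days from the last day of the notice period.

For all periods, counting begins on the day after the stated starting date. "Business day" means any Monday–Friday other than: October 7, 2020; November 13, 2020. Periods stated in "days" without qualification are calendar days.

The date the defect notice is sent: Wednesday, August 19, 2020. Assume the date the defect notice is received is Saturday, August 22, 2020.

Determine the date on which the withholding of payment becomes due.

From Wednesday, August 19, 2020, 5 business days (Aug 20, Aug 21, Aug 24, Aug 25, Aug 26, skipping weekends) brings us to Wednesday, August 26, 2020, which is the last day of the remediation period.
Adding 17 calendar days to August 26, 2020 gives September 12, 2020, which is the last day of the waiting period.
Adding 20 calendar days to September 12, 2020 gives October 2, 2020, which is the last day of the notice period.
The date on which the withholding of payment becomes due: October 2, 2020 + 46 days = November 17, 2020.

November 17, 2020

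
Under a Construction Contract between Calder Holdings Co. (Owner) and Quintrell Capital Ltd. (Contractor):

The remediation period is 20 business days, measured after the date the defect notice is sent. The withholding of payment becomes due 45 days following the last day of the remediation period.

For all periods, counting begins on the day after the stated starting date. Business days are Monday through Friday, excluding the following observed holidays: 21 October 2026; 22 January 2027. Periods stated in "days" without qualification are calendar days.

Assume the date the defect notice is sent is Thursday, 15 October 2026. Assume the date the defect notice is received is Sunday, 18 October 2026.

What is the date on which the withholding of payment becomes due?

The last day of the remediation period: 20 business days after Thursday, 15 October 2026, skipping weekends and the listed holiday on Oct 21 — Oct 16, Oct 19, Oct 20, Oct 22, …, Nov 11, Nov 12, Nov 13 — lands on Friday, 13 November 2026.
The date on which the withholding of payment becomes due: 45 calendar days after 13 November 2026 is 28 December 2026.

28 December 2026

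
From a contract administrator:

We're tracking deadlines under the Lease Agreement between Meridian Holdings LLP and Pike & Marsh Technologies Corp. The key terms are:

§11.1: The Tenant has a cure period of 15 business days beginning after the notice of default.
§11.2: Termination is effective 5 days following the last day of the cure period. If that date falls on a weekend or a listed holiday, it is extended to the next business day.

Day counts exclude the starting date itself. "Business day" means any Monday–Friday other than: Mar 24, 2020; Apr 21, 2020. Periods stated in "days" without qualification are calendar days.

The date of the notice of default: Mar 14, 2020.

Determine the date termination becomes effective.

The last day of the cure period: counting 15 business days from Saturday, Mar 14, 2020 (Mar 16, Mar 17, Mar 18, Mar 19, …, Apr 2, Apr 3, Apr 6, skipping weekends and the listed holiday on Mar 24) reaches Monday, Apr 6, 2020.
Adding 5 calendar days to Apr 6, 2020 gives Apr 11, 2020, which is the date termination becomes effective. That falls on a Saturday, so it rolls to the next business day, Monday, Apr 13, 2020.

Apr 13, 2020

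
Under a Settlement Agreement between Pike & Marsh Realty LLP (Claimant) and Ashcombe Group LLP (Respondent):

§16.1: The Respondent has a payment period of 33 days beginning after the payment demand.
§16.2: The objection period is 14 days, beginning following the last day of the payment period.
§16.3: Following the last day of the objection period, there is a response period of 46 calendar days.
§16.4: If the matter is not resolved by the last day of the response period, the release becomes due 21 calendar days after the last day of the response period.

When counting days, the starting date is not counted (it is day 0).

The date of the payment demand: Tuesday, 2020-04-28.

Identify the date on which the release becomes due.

Adding 33 calendar days to 2020-04-28 gives 2020-05-31, which is the last day of the payment period.
Adding 14 calendar days to 2020-05-31 gives 2020-06-14, which is the last day of the objection period.
Adding 46 calendar days to 2020-06-14 gives 2020-07-30, which is the last day of the response period.
Adding 21 calendar days to 2020-07-30 gives 2020-08-20, which is the date on which the release becomes due.

2020-08-20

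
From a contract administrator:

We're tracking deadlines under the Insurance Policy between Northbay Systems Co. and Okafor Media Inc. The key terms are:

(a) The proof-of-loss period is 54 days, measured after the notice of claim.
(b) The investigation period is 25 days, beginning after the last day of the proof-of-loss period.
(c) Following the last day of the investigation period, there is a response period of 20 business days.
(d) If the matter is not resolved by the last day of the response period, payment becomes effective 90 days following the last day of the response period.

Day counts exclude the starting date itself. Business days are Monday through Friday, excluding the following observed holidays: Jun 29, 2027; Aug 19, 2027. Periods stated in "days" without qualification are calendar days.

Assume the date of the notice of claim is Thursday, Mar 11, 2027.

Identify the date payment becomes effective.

Sep 23, 2027

The last day of the proof-of-loss period: Mar 11, 2027 + 54 days = May 4, 2027.
The last day of the investigation period: May 4, 2027 + 25 days = May 29, 2027.
The last day of the response period: counting 20 business days from Saturday, May 29, 2027 (May 31, Jun 1, Jun 2, Jun 3, …, Jun 23, Jun 24, Jun 25, skipping weekends) reaches Friday, Jun 25, 2027.
The date payment becomes effective: Jun 25, 2027 + 90 days = Sep 23, 2027.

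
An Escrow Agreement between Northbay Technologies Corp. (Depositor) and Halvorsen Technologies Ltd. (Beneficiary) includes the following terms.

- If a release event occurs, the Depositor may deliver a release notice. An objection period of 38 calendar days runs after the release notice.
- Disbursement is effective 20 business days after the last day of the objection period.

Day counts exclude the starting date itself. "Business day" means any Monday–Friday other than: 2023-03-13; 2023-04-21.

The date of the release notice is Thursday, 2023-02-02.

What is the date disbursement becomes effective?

2023-04-10

The last day of the objection period: 38 calendar days after 2023-02-02 is 2023-03-12.
The date disbursement becomes effective: counting 20 business days from Sunday, 2023-03-12 (Mar 14, Mar 15, Mar 16, Mar 17, …, Apr 6, Apr 7, Apr 10, skipping weekends and the listed holiday on Mar 13) reaches Monday, 2023-04-10.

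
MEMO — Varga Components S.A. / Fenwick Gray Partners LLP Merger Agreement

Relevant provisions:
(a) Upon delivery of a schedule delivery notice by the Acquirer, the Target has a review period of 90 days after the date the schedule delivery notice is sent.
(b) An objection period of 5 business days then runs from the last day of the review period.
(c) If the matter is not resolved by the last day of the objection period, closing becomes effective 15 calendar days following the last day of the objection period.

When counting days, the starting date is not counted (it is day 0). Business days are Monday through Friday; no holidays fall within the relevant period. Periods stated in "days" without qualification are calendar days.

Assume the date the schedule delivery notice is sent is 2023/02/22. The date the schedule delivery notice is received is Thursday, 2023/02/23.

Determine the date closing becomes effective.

2023/06/14

The last day of the review period: 90 calendar days after 2023/02/22 is 2023/05/23.
The last day of the objection period: counting 5 business days from Tuesday, 2023/05/23 (May 24, May 25, May 26, May 29, May 30, skipping weekends) reaches Tuesday, 2023/05/30.
The date closing becomes effective: 2023/05/30 + 15 days = 2023/06/14.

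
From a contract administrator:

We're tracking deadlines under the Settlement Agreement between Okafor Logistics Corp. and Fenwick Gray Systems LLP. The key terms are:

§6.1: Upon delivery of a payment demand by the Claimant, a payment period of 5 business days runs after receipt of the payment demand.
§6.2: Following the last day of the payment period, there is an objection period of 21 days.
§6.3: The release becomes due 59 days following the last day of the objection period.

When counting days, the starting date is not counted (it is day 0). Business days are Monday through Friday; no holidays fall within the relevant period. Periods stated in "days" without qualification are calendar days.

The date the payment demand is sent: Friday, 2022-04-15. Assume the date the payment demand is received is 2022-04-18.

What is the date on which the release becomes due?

The last day of the payment period: 5 business days after Monday, 2022-04-18, skipping weekends — Apr 19, Apr 20, Apr 21, Apr 22, Apr 25 — lands on Monday, 2022-04-25.
Adding 21 calendar days to 2022-04-25 gives 2022-05-16, which is the last day of the objection period.
The date on which the release becomes due: 2022-05-16 + 59 days = 2022-07-14.

2022-07-14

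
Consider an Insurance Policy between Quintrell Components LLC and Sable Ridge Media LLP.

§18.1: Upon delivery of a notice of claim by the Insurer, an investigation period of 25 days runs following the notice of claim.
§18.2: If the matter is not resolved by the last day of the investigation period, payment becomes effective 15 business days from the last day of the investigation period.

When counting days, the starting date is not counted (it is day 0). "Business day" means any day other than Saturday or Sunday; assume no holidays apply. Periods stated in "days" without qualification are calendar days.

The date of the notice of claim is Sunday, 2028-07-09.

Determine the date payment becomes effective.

Adding 25 calendar days to 2028-07-09 gives 2028-08-03, which is the last day of the investigation period.
From Thursday, 2028-08-03, 15 business days (Aug 4, Aug 7, Aug 8, Aug 9, …, Aug 22, Aug 23, Aug 24, skipping weekends) brings us to Thursday, 2028-08-24, which is the date payment becomes effective.

2028-08-24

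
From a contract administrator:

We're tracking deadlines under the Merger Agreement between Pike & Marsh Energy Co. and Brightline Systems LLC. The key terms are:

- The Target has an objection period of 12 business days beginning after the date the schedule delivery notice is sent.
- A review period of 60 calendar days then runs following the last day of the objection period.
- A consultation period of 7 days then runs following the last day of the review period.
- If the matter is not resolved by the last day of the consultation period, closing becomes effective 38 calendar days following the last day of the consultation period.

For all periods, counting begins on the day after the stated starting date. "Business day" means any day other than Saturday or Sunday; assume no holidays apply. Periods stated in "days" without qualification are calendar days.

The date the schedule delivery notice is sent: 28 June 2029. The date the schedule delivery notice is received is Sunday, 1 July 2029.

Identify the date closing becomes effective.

The last day of the objection period: 12 business days after Thursday, 28 June 2029, skipping weekends — Jun 29, Jul 2, Jul 3, Jul 4, …, Jul 12, Jul 13, Jul 16 — lands on Monday, 16 July 2029.
The last day of the review period: 60 calendar days after 16 July 2029 is 14 September 2029.
The last day of the consultation period: 7 calendar days after 14 September 2029 is 21 September 2029.
The date closing becomes effective: 38 calendar days after 21 September 2029 is 29 October 2029.

29 October 2029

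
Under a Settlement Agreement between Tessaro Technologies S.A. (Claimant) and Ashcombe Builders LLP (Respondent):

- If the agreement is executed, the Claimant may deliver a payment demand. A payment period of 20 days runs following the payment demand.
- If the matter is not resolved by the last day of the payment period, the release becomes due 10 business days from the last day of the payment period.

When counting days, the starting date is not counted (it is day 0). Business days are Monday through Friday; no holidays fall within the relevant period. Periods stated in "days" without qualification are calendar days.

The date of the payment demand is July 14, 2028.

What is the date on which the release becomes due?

The last day of the payment period: 20 calendar days after July 14, 2028 is August 3, 2028.
The date on which the release becomes due: counting 10 business days from Thursday, August 3, 2028 (Aug 4, Aug 7, Aug 8, Aug 9, Aug 10, Aug 11, Aug 14, Aug 15, Aug 16, Aug 17, skipping weekends) reaches Thursday, August 17, 2028.

August 17, 2028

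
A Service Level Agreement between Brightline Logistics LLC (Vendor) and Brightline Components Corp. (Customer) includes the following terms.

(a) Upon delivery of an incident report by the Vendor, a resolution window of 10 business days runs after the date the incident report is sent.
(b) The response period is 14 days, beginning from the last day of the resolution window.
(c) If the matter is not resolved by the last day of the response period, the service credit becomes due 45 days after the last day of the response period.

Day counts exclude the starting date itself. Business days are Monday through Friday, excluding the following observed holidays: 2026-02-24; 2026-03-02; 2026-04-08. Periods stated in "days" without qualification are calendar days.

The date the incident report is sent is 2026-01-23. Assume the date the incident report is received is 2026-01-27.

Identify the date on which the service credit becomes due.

From Friday, 2026-01-23, 10 business days (Jan 26, Jan 27, Jan 28, Jan 29, Jan 30, Feb 2, Feb 3, Feb 4, Feb 5, Feb 6, skipping weekends) brings us to Friday, 2026-02-06, which is the last day of the resolution window.
Adding 14 calendar days to 2026-02-06 gives 2026-02-20, which is the last day of the response period.
The date on which the service credit becomes due: 2026-02-20 + 45 days = 2026-04-06.

2026-04-06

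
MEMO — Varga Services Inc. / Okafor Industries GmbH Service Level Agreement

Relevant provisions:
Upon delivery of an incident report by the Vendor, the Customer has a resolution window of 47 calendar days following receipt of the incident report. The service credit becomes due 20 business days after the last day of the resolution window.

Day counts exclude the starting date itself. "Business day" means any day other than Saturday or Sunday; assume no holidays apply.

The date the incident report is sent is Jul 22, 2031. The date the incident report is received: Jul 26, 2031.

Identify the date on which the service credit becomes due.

Oct 9, 2031

The last day of the resolution window: 47 calendar days after Jul 26, 2031 is Sep 11, 2031.
From Thursday, Sep 11, 2031, 20 business days (Sep 12, Sep 15, Sep 16, Sep 17, …, Oct 7, Oct 8, Oct 9, skipping weekends) brings us to Thursday, Oct 9, 2031, which is the date on which the service credit becomes due.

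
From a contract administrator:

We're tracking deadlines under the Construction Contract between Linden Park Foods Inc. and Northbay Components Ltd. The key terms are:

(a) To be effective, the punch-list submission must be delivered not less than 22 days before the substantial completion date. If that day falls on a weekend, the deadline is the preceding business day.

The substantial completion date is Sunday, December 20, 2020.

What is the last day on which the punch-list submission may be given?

December 20, 2020 minus 22 days is November 28, 2020. That is a Saturday, so the deadline moves back to Friday, November 27, 2020.

November 27, 2020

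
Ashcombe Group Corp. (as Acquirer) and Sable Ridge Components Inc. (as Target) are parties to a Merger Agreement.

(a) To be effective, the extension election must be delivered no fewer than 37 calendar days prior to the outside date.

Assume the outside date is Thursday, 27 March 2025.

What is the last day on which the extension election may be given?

18 February 2025

Counting back 37 calendar days from 27 March 2025 gives 18 February 2025.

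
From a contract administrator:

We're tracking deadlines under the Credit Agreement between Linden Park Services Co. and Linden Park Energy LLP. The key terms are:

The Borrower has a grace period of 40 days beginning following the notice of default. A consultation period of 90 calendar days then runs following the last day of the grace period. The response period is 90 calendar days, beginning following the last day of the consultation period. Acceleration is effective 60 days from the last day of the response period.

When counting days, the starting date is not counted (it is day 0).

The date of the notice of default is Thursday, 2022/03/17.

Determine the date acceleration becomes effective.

Adding 40 calendar days to 2022/03/17 gives 2022/04/26, which is the last day of the grace period.
The last day of the consultation period: 90 calendar days after 2022/04/26 is 2022/07/25.
The last day of the response period: 90 calendar days after 2022/07/25 is 2022/10/23.
Adding 60 calendar days to 2022/10/23 gives 2022/12/22, which is the date acceleration becomes effective.

2022/12/22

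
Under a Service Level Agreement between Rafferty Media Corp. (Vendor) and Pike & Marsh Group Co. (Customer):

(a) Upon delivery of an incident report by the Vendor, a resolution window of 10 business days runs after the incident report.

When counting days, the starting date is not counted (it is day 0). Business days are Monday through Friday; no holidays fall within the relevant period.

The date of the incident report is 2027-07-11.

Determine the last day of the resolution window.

2027-07-23

From Sunday, 2027-07-11, 10 business days (Jul 12, Jul 13, Jul 14, Jul 15, Jul 16, Jul 19, Jul 20, Jul 21, Jul 22, Jul 23, skipping weekends) brings us to Friday, 2027-07-23, which is the last day of the resolution window.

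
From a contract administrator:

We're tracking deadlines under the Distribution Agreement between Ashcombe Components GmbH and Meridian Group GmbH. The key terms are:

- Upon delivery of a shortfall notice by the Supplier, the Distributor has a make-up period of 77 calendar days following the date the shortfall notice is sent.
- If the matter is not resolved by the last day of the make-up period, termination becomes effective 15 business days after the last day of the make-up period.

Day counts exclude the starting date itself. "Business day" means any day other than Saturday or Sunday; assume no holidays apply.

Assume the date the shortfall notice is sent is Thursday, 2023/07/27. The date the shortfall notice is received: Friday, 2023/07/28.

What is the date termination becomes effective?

2023/11/02

The last day of the make-up period: 77 calendar days after 2023/07/27 is 2023/10/12.
The date termination becomes effective: 15 business days after Thursday, 2023/10/12, skipping weekends — Oct 13, Oct 16, Oct 17, Oct 18, …, Oct 31, Nov 1, Nov 2 — lands on Thursday, 2023/11/02.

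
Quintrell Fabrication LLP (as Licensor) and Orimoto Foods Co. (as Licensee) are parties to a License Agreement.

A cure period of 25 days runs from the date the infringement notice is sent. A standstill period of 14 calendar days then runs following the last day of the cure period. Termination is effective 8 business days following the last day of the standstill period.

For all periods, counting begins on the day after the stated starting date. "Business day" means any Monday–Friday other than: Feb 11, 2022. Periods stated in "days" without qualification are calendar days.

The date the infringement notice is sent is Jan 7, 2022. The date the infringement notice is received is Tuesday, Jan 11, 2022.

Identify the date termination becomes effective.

Feb 25, 2022

The last day of the cure period: 25 calendar days after Jan 7, 2022 is Feb 1, 2022.
The last day of the standstill period: Feb 1, 2022 + 14 days = Feb 15, 2022.
The date termination becomes effective: 8 business days after Tuesday, Feb 15, 2022, skipping weekends — Feb 16, Feb 17, Feb 18, Feb 21, Feb 22, Feb 23, Feb 24, Feb 25 — lands on Friday, Feb 25, 2022.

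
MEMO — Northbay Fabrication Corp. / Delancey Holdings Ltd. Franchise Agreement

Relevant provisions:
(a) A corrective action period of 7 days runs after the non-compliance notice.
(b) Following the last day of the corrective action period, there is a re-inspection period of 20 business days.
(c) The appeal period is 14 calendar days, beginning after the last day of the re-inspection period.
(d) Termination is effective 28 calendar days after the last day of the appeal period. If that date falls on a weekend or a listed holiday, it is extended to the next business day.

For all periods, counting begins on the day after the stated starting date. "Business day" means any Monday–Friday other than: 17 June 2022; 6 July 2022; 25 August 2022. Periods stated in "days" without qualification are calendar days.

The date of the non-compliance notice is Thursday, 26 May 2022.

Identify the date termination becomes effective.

The last day of the corrective action period: 26 May 2022 + 7 days = 2 June 2022.
The last day of the re-inspection period: 20 business days after Thursday, 2 June 2022, skipping weekends and the listed holiday on Jun 17 — Jun 3, Jun 6, Jun 7, Jun 8, …, Jun 29, Jun 30, Jul 1 — lands on Friday, 1 July 2022.
The last day of the appeal period: 14 calendar days after 1 July 2022 is 15 July 2022.
Adding 28 calendar days to 15 July 2022 gives 12 August 2022, which is the date termination becomes effective. 12 August 2022 is a Friday and is not a listed holiday, so no roll-forward applies.

12 August 2022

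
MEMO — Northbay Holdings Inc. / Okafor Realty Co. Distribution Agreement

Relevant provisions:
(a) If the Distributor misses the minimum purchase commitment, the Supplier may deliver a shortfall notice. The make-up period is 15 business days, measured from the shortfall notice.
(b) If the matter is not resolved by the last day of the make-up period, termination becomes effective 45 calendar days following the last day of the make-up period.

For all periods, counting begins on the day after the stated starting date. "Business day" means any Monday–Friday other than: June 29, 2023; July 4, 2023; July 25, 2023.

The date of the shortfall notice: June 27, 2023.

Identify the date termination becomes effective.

The last day of the make-up period: counting 15 business days from Tuesday, June 27, 2023 (Jun 28, Jun 30, Jul 3, Jul 5, …, Jul 18, Jul 19, Jul 20, skipping weekends and the listed holidays on Jun 29, Jul 4) reaches Thursday, July 20, 2023.
The date termination becomes effective: 45 calendar days after July 20, 2023 is September 3, 2023.

September 3, 2023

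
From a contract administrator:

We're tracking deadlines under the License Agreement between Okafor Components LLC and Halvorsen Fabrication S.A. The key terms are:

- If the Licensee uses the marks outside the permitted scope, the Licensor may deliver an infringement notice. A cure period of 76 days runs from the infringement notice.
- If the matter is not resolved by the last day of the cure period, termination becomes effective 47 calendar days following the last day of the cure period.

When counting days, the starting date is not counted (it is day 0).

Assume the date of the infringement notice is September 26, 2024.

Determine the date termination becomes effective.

January 27, 2025

Adding 76 calendar days to September 26, 2024 gives December 11, 2024, which is the last day of the cure period.
The date termination becomes effective: 47 calendar days after December 11, 2024 is January 27, 2025.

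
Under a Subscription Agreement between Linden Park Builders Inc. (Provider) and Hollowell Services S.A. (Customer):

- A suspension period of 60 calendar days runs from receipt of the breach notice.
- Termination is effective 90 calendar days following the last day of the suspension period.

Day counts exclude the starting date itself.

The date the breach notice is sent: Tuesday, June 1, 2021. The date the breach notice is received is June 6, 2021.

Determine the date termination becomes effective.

November 3, 2021

The last day of the suspension period: June 6, 2021 + 60 days = August 5, 2021.
The date termination becomes effective: August 5, 2021 + 90 days = November 3, 2021.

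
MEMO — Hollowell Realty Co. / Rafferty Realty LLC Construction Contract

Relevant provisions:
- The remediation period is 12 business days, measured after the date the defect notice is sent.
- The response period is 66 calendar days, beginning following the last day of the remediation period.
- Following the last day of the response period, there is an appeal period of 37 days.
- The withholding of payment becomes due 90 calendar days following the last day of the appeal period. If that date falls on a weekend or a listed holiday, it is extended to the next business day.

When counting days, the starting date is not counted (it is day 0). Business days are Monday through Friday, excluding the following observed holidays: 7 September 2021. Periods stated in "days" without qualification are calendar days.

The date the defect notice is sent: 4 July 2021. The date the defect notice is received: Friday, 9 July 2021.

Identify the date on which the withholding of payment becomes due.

31 January 2022

The last day of the remediation period: 12 business days after Sunday, 4 July 2021, skipping weekends — Jul 5, Jul 6, Jul 7, Jul 8, …, Jul 16, Jul 19, Jul 20 — lands on Tuesday, 20 July 2021.
Adding 66 calendar days to 20 July 2021 gives 24 September 2021, which is the last day of the response period.
The last day of the appeal period: 24 September 2021 + 37 days = 31 October 2021.
The date on which the withholding of payment becomes due: 31 October 2021 + 90 days = 29 January 2022. That falls on a Saturday, so it rolls to the next business day, Monday, 31 January 2022.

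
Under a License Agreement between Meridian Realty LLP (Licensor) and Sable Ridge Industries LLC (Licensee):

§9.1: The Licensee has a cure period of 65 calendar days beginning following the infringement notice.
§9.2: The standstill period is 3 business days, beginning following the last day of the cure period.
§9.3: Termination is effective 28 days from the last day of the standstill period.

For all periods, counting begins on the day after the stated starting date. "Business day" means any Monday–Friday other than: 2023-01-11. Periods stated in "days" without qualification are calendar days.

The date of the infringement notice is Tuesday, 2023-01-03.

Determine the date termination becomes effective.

The last day of the cure period: 65 calendar days after 2023-01-03 is 2023-03-09.
From Thursday, 2023-03-09, 3 business days (Mar 10, Mar 13, Mar 14, skipping weekends) brings us to Tuesday, 2023-03-14, which is the last day of the standstill period.
The date termination becomes effective: 2023-03-14 + 28 days = 2023-04-11.

2023-04-11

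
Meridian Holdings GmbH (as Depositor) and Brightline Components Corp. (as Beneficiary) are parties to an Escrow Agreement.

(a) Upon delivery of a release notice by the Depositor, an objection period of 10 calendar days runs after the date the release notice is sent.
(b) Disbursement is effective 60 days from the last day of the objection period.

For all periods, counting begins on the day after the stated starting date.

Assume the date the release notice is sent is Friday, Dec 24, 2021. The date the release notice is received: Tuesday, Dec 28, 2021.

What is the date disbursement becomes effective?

Mar 4, 2022

Adding 10 calendar days to Dec 24, 2021 gives Jan 3, 2022, which is the last day of the objection period.
The date disbursement becomes effective: Jan 3, 2022 + 60 days = Mar 4, 2022.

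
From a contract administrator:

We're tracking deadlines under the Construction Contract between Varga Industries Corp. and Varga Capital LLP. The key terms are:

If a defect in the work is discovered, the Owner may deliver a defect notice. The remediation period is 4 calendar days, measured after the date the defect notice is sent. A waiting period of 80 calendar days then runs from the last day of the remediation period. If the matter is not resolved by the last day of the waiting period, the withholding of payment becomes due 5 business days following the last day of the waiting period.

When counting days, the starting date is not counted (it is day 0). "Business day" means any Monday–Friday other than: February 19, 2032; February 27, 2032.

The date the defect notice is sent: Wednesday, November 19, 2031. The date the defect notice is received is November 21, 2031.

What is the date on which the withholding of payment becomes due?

The last day of the remediation period: 4 calendar days after November 19, 2031 is November 23, 2031.
Adding 80 calendar days to November 23, 2031 gives February 11, 2032, which is the last day of the waiting period.
From Wednesday, February 11, 2032, 5 business days (Feb 12, Feb 13, Feb 16, Feb 17, Feb 18, skipping weekends) brings us to Wednesday, February 18, 2032, which is the date on which the withholding of payment becomes due.

February 18, 2032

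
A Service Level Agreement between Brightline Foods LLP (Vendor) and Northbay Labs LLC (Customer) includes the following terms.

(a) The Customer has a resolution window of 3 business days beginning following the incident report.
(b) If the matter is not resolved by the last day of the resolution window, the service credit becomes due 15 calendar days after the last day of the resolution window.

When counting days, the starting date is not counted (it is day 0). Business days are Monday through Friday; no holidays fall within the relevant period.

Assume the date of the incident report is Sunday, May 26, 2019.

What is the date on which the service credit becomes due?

June 13, 2019

From Sunday, May 26, 2019, 3 business days (May 27, May 28, May 29, skipping weekends) brings us to Wednesday, May 29, 2019, which is the last day of the resolution window.
The date on which the service credit becomes due: May 29, 2019 + 15 days = June 13, 2019.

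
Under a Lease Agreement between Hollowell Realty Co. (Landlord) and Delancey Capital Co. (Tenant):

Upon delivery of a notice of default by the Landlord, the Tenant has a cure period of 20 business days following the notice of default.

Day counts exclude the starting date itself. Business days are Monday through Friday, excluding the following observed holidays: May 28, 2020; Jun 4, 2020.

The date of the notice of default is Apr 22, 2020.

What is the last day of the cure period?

May 20, 2020

From Wednesday, Apr 22, 2020, 20 business days (Apr 23, Apr 24, Apr 27, Apr 28, …, May 18, May 19, May 20, skipping weekends) brings us to Wednesday, May 20, 2020, which is the last day of the cure period.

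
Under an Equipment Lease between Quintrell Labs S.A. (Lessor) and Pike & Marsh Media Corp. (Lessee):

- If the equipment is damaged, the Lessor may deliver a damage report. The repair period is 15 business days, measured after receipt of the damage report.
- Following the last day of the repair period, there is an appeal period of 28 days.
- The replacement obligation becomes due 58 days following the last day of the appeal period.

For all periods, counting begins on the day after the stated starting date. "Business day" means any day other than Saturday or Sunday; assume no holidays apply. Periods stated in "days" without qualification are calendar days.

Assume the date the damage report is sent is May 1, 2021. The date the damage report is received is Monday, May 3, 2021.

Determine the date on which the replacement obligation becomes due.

The last day of the repair period: 15 business days after Monday, May 3, 2021, skipping weekends — May 4, May 5, May 6, May 7, …, May 20, May 21, May 24 — lands on Monday, May 24, 2021.
The last day of the appeal period: May 24, 2021 + 28 days = June 21, 2021.
The date on which the replacement obligation becomes due: June 21, 2021 + 58 days = August 18, 2021.

August 18, 2021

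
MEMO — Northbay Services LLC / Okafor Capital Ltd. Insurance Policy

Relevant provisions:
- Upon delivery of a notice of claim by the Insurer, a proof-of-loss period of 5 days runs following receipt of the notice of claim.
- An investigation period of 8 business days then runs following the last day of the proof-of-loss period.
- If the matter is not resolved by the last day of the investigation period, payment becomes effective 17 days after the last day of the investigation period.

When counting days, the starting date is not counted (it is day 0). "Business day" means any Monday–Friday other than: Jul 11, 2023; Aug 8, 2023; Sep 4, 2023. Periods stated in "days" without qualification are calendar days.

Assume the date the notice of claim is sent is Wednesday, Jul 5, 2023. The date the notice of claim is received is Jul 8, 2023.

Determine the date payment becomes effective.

The last day of the proof-of-loss period: Jul 8, 2023 + 5 days = Jul 13, 2023.
The last day of the investigation period: 8 business days after Thursday, Jul 13, 2023, skipping weekends — Jul 14, Jul 17, Jul 18, Jul 19, Jul 20, Jul 21, Jul 24, Jul 25 — lands on Tuesday, Jul 25, 2023.
The date payment becomes effective: Jul 25, 2023 + 17 days = Aug 11, 2023.

Aug 11, 2023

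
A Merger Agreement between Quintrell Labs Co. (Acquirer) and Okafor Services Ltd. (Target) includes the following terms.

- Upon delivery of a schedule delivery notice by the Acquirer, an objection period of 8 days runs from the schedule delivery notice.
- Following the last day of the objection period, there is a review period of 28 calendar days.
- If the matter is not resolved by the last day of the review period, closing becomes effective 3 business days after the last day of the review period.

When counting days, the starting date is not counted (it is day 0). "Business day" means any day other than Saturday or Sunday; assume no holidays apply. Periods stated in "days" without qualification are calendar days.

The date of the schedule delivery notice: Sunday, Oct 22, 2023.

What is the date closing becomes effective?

Nov 30, 2023

The last day of the objection period: 8 calendar days after Oct 22, 2023 is Oct 30, 2023.
Adding 28 calendar days to Oct 30, 2023 gives Nov 27, 2023, which is the last day of the review period.
From Monday, Nov 27, 2023, 3 business days (Nov 28, Nov 29, Nov 30, skipping weekends) brings us to Thursday, Nov 30, 2023, which is the date closing becomes effective.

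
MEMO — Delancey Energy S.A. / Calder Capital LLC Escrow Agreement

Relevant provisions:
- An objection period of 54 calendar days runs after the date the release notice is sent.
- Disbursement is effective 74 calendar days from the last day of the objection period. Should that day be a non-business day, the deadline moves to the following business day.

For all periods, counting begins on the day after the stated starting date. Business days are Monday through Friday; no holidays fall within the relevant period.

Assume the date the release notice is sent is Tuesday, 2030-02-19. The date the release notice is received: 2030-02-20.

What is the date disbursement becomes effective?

The last day of the objection period: 2030-02-19 + 54 days = 2030-04-14.
The date disbursement becomes effective: 74 calendar days after 2030-04-14 is 2030-06-27. 2030-06-27 is a Thursday, so no roll-forward applies.

2030-06-27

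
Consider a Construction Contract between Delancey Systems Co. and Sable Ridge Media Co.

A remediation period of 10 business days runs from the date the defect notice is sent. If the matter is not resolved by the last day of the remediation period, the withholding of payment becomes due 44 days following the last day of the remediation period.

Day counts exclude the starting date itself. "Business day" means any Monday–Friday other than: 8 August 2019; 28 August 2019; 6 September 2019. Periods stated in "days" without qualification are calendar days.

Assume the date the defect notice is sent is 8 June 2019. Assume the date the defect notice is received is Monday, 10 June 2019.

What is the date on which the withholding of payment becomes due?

From Saturday, 8 June 2019, 10 business days (Jun 10, Jun 11, Jun 12, Jun 13, Jun 14, Jun 17, Jun 18, Jun 19, Jun 20, Jun 21, skipping weekends) brings us to Friday, 21 June 2019, which is the last day of the remediation period.
The date on which the withholding of payment becomes due: 21 June 2019 + 44 days = 4 August 2019.

4 August 2019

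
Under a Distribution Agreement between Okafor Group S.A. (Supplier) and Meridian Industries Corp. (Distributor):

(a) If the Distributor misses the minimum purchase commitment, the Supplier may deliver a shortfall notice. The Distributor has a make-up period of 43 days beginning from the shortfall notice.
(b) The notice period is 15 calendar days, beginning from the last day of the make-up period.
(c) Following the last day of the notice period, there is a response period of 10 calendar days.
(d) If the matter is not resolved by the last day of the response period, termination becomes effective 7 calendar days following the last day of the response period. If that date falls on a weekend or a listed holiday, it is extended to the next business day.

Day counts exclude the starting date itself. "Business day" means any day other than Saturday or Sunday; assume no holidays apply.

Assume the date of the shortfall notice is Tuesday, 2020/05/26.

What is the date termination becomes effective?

Adding 43 calendar days to 2020/05/26 gives 2020/07/08, which is the last day of the make-up period.
The last day of the notice period: 2020/07/08 + 15 days = 2020/07/23.
The last day of the response period: 10 calendar days after 2020/07/23 is 2020/08/02.
The date termination becomes effective: 7 calendar days after 2020/08/02 is 2020/08/09. That falls on a Sunday, so it rolls to the next business day, Monday, 2020/08/10.

2020/08/10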